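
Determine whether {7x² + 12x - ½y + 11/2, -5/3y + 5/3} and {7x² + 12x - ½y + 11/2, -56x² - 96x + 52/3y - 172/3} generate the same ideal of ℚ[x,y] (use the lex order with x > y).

For a fixed monomial order, each ideal has a unique reduced Gröbner basis; comparing bases decides equality.
Buchberger on the first generating set:
f_1 = 7x² + 12x - ½y + 11/2, LT = x².
f_2 = -5/3y + 5/3, LT = y.

The S-polynomials (S(f_1,f_2)) all reduce to 0 modulo the current basis, so we have a Gröbner basis.
Inter-reduce: drop elements whose leading term is divisible by another's, tail-reduce, and make monic.
Reduced Gröbner basis: {x² + 12/7x + 5/7, y - 1}.

Buchberger on the second generating set:
h_1 = 7x² + 12x - ½y + 11/2, LT = x².
h_2 = -56x² - 96x + 52/3y - 172/3, LT = x².

S(h_1,h_2): lcm = x². S = 5/21y - 5/21.
  leading term y: no divisor's leading term divides it; move 5/21y to the remainder.
  leading term 1: no divisor's leading term divides it; move -5/21 to the remainder.
  remainder 5/21y - 5/21 ≠ 0; add k_3 = 5/21y - 5/21 to the basis.

The other S-polynomials (S(h_1,k_3), S(h_2,k_3)) all reduce to 0 modulo the current basis, so we have a Gröbner basis.
Inter-reduce: drop elements whose leading term is divisible by another's, tail-reduce, and make monic.
Reduced Gröbner basis: {x² + 12/7x + 5/7, y - 1}.

Same reduced basis, so the two generating sets span the same ideal.
The same test decides containment: I ⊆ J iff every generator of I reduces to 0 modulo a Gröbner basis of J.

Yes, the ideals are equal.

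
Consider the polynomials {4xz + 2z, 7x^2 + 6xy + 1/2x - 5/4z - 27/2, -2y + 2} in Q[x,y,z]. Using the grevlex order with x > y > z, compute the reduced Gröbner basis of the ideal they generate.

Buchberger's algorithm terminates because the ascending chain of leading-term ideals stabilizes.

f_1 = 4xz + 2z, LT = xz.
f_2 = 7x^2 + 6xy + 1/2x - 5/4z - 27/2, LT = x^2.
f_3 = -2y + 2, LT = y.

S(f_1,f_2): lcm = x^2z. S = -6/7xyz + 3/7xz + 5/28z^2 + 27/14z.
  leading term xyz: subtract (-3/14y)·f_1 from -6/7xyz + 3/7xz + 5/28z^2 + 27/14z → 3/7xz + 3/7yz + 5/28z^2 + 27/14z
  leading term xz: subtract (3/28)·f_1 from 3/7xz + 3/7yz + 5/28z^2 + 27/14z → 3/7yz + 5/28z^2 + 12/7z
  leading term yz: subtract (-3/14z)·f_3 from 3/7yz + 5/28z^2 + 12/7z → 5/28z^2 + 15/7z
  leading term z^2: no divisor's leading term divides it; move 5/28z^2 to the remainder.
  leading term z: no divisor's leading term divides it; move 15/7z to the remainder.
  remainder 5/28z^2 + 15/7z ≠ 0; add g_4 = 5/28z^2 + 15/7z to the basis.

The other S-polynomials (S(f_1,f_3), S(f_2,f_3), S(f_1,g_4), S(f_2,g_4), S(f_3,g_4)) all reduce to 0 modulo the current basis, so we have a Gröbner basis.

G = {x^2 + 13/14x - 5/28z - 27/14, xz + 1/2z, z^2 + 12z, y - 1}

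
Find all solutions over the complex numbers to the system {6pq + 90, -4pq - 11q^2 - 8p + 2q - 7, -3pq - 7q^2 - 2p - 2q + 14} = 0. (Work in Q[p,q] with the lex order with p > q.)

Compute a lex Gröbner basis by Buchberger's algorithm.
f_1 = 6pq + 90, LT = pq.
f_2 = -4pq - 8p - 11q^2 + 2q - 7, LT = pq.
f_3 = -3pq - 2p - 7q^2 - 2q + 14, LT = pq.

S(f_1,f_2): lcm = pq. S = -2p - 11/4q^2 + 1/2q + 53/4.
  leading term p: no divisor's leading term divides it; move -2p to the remainder.
  leading term q^2: no divisor's leading term divides it; move -11/4q^2 to the remainder.
  leading term q: no divisor's leading term divides it; move 1/2q to the remainder.
  leading term 1: no divisor's leading term divides it; move 53/4 to the remainder.
  remainder -2p - 11/4q^2 + 1/2q + 53/4 ≠ 0; add h_4 = -2p - 11/4q^2 + 1/2q + 53/4 to the basis.

S(f_1,f_3): lcm = pq. S = -2/3p - 7/3q^2 - 2/3q + 59/3.
  leading term p: subtract (1/3)·h_4 from -2/3p - 7/3q^2 - 2/3q + 59/3 → -17/12q^2 - 5/6q + 61/4
  leading term q^2: no divisor's leading term divides it; move -17/12q^2 to the remainder.
  leading term q: no divisor's leading term divides it; move -5/6q to the remainder.
  leading term 1: no divisor's leading term divides it; move 61/4 to the remainder.
  remainder -17/12q^2 - 5/6q + 61/4 ≠ 0; add h_5 = -17/12q^2 - 5/6q + 61/4 to the basis.

S(f_2,f_3): lcm = pq. S = 4/3p + 5/12q^2 - 7/6q + 77/12.
  leading term p: subtract (-2/3)·h_4 from 4/3p + 5/12q^2 - 7/6q + 77/12 → -17/12q^2 - 5/6q + 61/4
  leading term q^2: subtract (1)·h_5 from -17/12q^2 - 5/6q + 61/4 → 0
  remainder 0.

S(f_1,h_4): lcm = pq. S = -11/8q^3 + 1/4q^2 + 53/8q + 15.
  leading term q^3: subtract (33/34q)·h_5 from -11/8q^3 + 1/4q^2 + 53/8q + 15 → 18/17q^2 - 139/17q + 15
  leading term q^2: subtract (-216/289)·h_5 from 18/17q^2 - 139/17q + 15 → -2543/289q + 7629/289
  leading term q: no divisor's leading term divides it; move -2543/289q to the remainder.
  leading term 1: no divisor's leading term divides it; move 7629/289 to the remainder.
  remainder -2543/289q + 7629/289 ≠ 0; add h_6 = -2543/289q + 7629/289 to the basis.

S(f_2,h_4): lcm = pq. S = 2p - 11/8q^3 + 3q^2 + 49/8q + 7/4.
  leading term p: subtract (-1)·h_4 from 2p - 11/8q^3 + 3q^2 + 49/8q + 7/4 → -11/8q^3 + 1/4q^2 + 53/8q + 15
  leading term q^3: subtract (33/34q)·h_5 from -11/8q^3 + 1/4q^2 + 53/8q + 15 → 18/17q^2 - 139/17q + 15
  leading term q^2: subtract (-216/289)·h_5 from 18/17q^2 - 139/17q + 15 → -2543/289q + 7629/289
  leading term q: subtract (1)·h_6 from -2543/289q + 7629/289 → 0
  remainder 0.

S(f_3,h_4): lcm = pq. S = 2/3p - 11/8q^3 + 31/12q^2 + 175/24q - 14/3.
  leading term p: subtract (-1/3)·h_4 from 2/3p - 11/8q^3 + 31/12q^2 + 175/24q - 14/3 → -11/8q^3 + 5/3q^2 + 179/24q - 1/4
  leading term q^3: subtract (33/34q)·h_5 from -11/8q^3 + 5/3q^2 + 179/24q - 1/4 → 505/204q^2 - 749/102q - 1/4
  leading term q^2: subtract (-505/289)·h_5 from 505/204q^2 - 749/102q - 1/4 → -2543/289q + 7629/289
  leading term q: subtract (1)·h_6 from -2543/289q + 7629/289 → 0
  remainder 0.

S(f_1,h_5): lcm = pq^2. S = -10/17pq + 183/17p + 15q.
  leading term pq: subtract (-5/51)·f_1 from -10/17pq + 183/17p + 15q → 183/17p + 15q + 150/17
  leading term p: subtract (-183/34)·h_4 from 183/17p + 15q + 150/17 → -2013/136q^2 + 1203/68q + 10899/136
  leading term q^2: subtract (6039/578)·h_5 from -2013/136q^2 + 1203/68q + 10899/136 → 7629/289q - 22887/289
  leading term q: subtract (-3)·h_6 from 7629/289q - 22887/289 → 0
  remainder 0.

S(f_2,h_5): lcm = pq^2. S = 24/17pq + 183/17p + 11/4q^3 - 1/2q^2 + 7/4q.
  leading term pq: subtract (4/17)·f_1 from 24/17pq + 183/17p + 11/4q^3 - 1/2q^2 + 7/4q → 183/17p + 11/4q^3 - 1/2q^2 + 7/4q - 360/17
  leading term p: subtract (-183/34)·h_4 from 183/17p + 11/4q^3 - 1/2q^2 + 7/4q - 360/17 → 11/4q^3 - 2081/136q^2 + 151/34q + 6819/136
  leading term q^3: subtract (-33/17q)·h_5 from 11/4q^3 - 2081/136q^2 + 151/34q + 6819/136 → -2301/136q^2 + 2315/68q + 6819/136
  leading term q^2: subtract (6903/578)·h_5 from -2301/136q^2 + 2315/68q + 6819/136 → 12715/289q - 38145/289
  leading term q: subtract (-5)·h_6 from 12715/289q - 38145/289 → 0
  remainder 0.

S(f_3,h_5): lcm = pq^2. S = 4/51pq + 183/17p + 7/3q^3 + 2/3q^2 - 14/3q.
  leading term pq: subtract (2/153)·f_1 from 4/51pq + 183/17p + 7/3q^3 + 2/3q^2 - 14/3q → 183/17p + 7/3q^3 + 2/3q^2 - 14/3q - 20/17
  leading term p: subtract (-183/34)·h_4 from 183/17p + 7/3q^3 + 2/3q^2 - 14/3q - 20/17 → 7/3q^3 - 5767/408q^2 - 403/204q + 9539/136
  leading term q^3: subtract (-28/17q)·h_5 from 7/3q^3 - 5767/408q^2 - 403/204q + 9539/136 → -2109/136q^2 + 4721/204q + 9539/136
  leading term q^2: subtract (6327/578)·h_5 from -2109/136q^2 + 4721/204q + 9539/136 → 27973/867q - 27973/289
  leading term q: subtract (-11/3)·h_6 from 27973/867q - 27973/289 → 0
  remainder 0.

S(h_4,h_5): leading monomials are coprime, so the S-polynomial reduces to 0 (Buchberger's first criterion).
S(f_1,h_6): lcm = pq. S = 3p + 15.
  leading term p: subtract (-3/2)·h_4 from 3p + 15 → -33/8q^2 + 3/4q + 279/8
  leading term q^2: subtract (99/34)·h_5 from -33/8q^2 + 3/4q + 279/8 → 54/17q - 162/17
  leading term q: subtract (-918/2543)·h_6 from 54/17q - 162/17 → 0
  remainder 0.

S(f_2,h_6): lcm = pq. S = 5p + 11/4q^2 - 1/2q + 7/4.
  leading term p: subtract (-5/2)·h_4 from 5p + 11/4q^2 - 1/2q + 7/4 → -33/8q^2 + 3/4q + 279/8
  leading term q^2: subtract (99/34)·h_5 from -33/8q^2 + 3/4q + 279/8 → 54/17q - 162/17
  leading term q: subtract (-918/2543)·h_6 from 54/17q - 162/17 → 0
  remainder 0.

S(f_3,h_6): lcm = pq. S = 11/3p + 7/3q^2 + 2/3q - 14/3.
  leading term p: subtract (-11/6)·h_4 from 11/3p + 7/3q^2 + 2/3q - 14/3 → -65/24q^2 + 19/12q + 157/8
  leading term q^2: subtract (65/34)·h_5 from -65/24q^2 + 19/12q + 157/8 → 54/17q - 162/17
  leading term q: subtract (-918/2543)·h_6 from 54/17q - 162/17 → 0
  remainder 0.

S(h_4,h_6): leading monomials are coprime, so the S-polynomial reduces to 0 (Buchberger's first criterion).
S(h_5,h_6): lcm = q^2. S = 61/17q - 183/17.
  leading term q: subtract (-1037/2543)·h_6 from 61/17q - 183/17 → 0
  remainder 0.

Every S-polynomial of the final basis reduces to 0, so we have a Gröbner basis.
Inter-reduce: drop elements whose leading term is divisible by another's, tail-reduce, and make monic.
Reduced Gröbner basis: {p + 5, q - 3}.

Elimination: the polynomial q - 3 lies in the elimination ideal for q, so q ∈ {3}. For each such q, the remaining basis elements (now univariate) give the rest of the solution.
  q = 3: the earlier basis element becomes p + 5 = 0, giving p = -5 — point (-5, 3).
Check: every point annihilates each of the original generators.

{(-5, 3)}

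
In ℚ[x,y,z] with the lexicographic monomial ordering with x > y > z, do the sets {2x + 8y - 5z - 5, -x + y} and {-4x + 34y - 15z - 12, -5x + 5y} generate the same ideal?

For a fixed monomial order, each ideal has a unique reduced Gröbner basis; comparing bases decides equality.
Buchberger on the first generating set:
f_1 = 2x + 8y - 5z - 5, LT = x.
f_2 = -x + y, LT = x.

S(f_1,f_2): lcm = x. S = 5y - 5/2z - 5/2.
  reduce S modulo (f_1, f_2):
  remainder 5y - 5/2z - 5/2 ≠ 0; add g_3 = 5y - 5/2z - 5/2 to the basis.

The other S-polynomials (S(f_1,g_3), S(f_2,g_3)) all reduce to 0 modulo the current basis, so we have a Gröbner basis.
Inter-reduce: drop elements whose leading term is divisible by another's, tail-reduce, and make monic.
Reduced Gröbner basis: {x - ½z - ½, y - ½z - ½}.

Buchberger on the second generating set:
h_1 = -4x + 34y - 15z - 12, LT = x.
h_2 = -5x + 5y, LT = x.

S(h_1,h_2): lcm = x. S = -15/2y + 15/4z + 3.
  reduce S modulo (h_1, h_2):
  remainder -15/2y + 15/4z + 3 ≠ 0; add k_3 = -15/2y + 15/4z + 3 to the basis.

The other S-polynomials (S(h_1,k_3), S(h_2,k_3)) all reduce to 0 modulo the current basis, so we have a Gröbner basis.
Inter-reduce: drop elements whose leading term is divisible by another's, tail-reduce, and make monic.
Reduced Gröbner basis: {x - ½z - ⅖, y - ½z - ⅖}.

Since the reduced bases disagree, the two ideals are not the same.

No, the ideals differ.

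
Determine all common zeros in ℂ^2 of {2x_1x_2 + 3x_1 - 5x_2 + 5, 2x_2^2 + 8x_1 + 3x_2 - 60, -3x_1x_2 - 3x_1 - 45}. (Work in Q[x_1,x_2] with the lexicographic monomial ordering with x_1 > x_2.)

{(5, -4)}

Compute a lex Gröbner basis by Buchberger's algorithm.
f_1 = 2x_1x_2 + 3x_1 - 5x_2 + 5, LT = x_1x_2.
f_2 = 8x_1 + 2x_2^2 + 3x_2 - 60, LT = x_1.
f_3 = -3x_1x_2 - 3x_1 - 45, LT = x_1x_2.

S(f_1,f_2): lcm = x_1x_2. S = 3/2x_1 - 1/4x_2^3 - 3/8x_2^2 + 5x_2 + 5/2.
  leading term x_1: subtract (3/16)·f_2 from 3/2x_1 - 1/4x_2^3 - 3/8x_2^2 + 5x_2 + 5/2 → -1/4x_2^3 - 3/4x_2^2 + 71/16x_2 + 55/4
  leading term x_2^3: no divisor's leading term divides it; move -1/4x_2^3 to the remainder.
  leading term x_2^2: no divisor's leading term divides it; move -3/4x_2^2 to the remainder.
  leading term x_2: no divisor's leading term divides it; move 71/16x_2 to the remainder.
  leading term 1: no divisor's leading term divides it; move 55/4 to the remainder.
  remainder -1/4x_2^3 - 3/4x_2^2 + 71/16x_2 + 55/4 ≠ 0; add h_4 = -1/4x_2^3 - 3/4x_2^2 + 71/16x_2 + 55/4 to the basis.

S(f_1,f_3): lcm = x_1x_2. S = 1/2x_1 - 5/2x_2 - 25/2.
  leading term x_1: subtract (1/16)·f_2 from 1/2x_1 - 5/2x_2 - 25/2 → -1/8x_2^2 - 43/16x_2 - 35/4
  leading term x_2^2: no divisor's leading term divides it; move -1/8x_2^2 to the remainder.
  leading term x_2: no divisor's leading term divides it; move -43/16x_2 to the remainder.
  leading term 1: no divisor's leading term divides it; move -35/4 to the remainder.
  remainder -1/8x_2^2 - 43/16x_2 - 35/4 ≠ 0; add h_5 = -1/8x_2^2 - 43/16x_2 - 35/4 to the basis.

S(f_2,f_3): lcm = x_1x_2. S = -x_1 + 1/4x_2^3 + 3/8x_2^2 - 15/2x_2 - 15.
  leading term x_1: subtract (-1/8)·f_2 from -x_1 + 1/4x_2^3 + 3/8x_2^2 - 15/2x_2 - 15 → 1/4x_2^3 + 5/8x_2^2 - 57/8x_2 - 45/2
  leading term x_2^3: subtract (-1)·h_4 from 1/4x_2^3 + 5/8x_2^2 - 57/8x_2 - 45/2 → -1/8x_2^2 - 43/16x_2 - 35/4
  leading term x_2^2: subtract (1)·h_5 from -1/8x_2^2 - 43/16x_2 - 35/4 → 0
  remainder 0.

S(f_1,h_4): lcm = x_1x_2^3. S = -3/2x_1x_2^2 + 71/4x_1x_2 + 55x_1 - 5/2x_2^3 + 5/2x_2^2.
  leading term x_1x_2^2: subtract (-3/4x_2)·f_1 from -3/2x_1x_2^2 + 71/4x_1x_2 + 55x_1 - 5/2x_2^3 + 5/2x_2^2 → 20x_1x_2 + 55x_1 - 5/2x_2^3 - 5/4x_2^2 + 15/4x_2
  leading term x_1x_2: subtract (10)·f_1 from 20x_1x_2 + 55x_1 - 5/2x_2^3 - 5/4x_2^2 + 15/4x_2 → 25x_1 - 5/2x_2^3 - 5/4x_2^2 + 215/4x_2 - 50
  leading term x_1: subtract (25/8)·f_2 from 25x_1 - 5/2x_2^3 - 5/4x_2^2 + 215/4x_2 - 50 → -5/2x_2^3 - 15/2x_2^2 + 355/8x_2 + 275/2
  leading term x_2^3: subtract (10)·h_4 from -5/2x_2^3 - 15/2x_2^2 + 355/8x_2 + 275/2 → 0
  remainder 0.

S(f_2,h_4): leading monomials are coprime, so the S-polynomial reduces to 0 (Buchberger's first criterion).
S(f_3,h_4): lcm = x_1x_2^3. S = -2x_1x_2^2 + 71/4x_1x_2 + 55x_1 + 15x_2^2.
  leading term x_1x_2^2: subtract (-x_2)·f_1 from -2x_1x_2^2 + 71/4x_1x_2 + 55x_1 + 15x_2^2 → 83/4x_1x_2 + 55x_1 + 10x_2^2 + 5x_2
  leading term x_1x_2: subtract (83/8)·f_1 from 83/4x_1x_2 + 55x_1 + 10x_2^2 + 5x_2 → 191/8x_1 + 10x_2^2 + 455/8x_2 - 415/8
  leading term x_1: subtract (191/64)·f_2 from 191/8x_1 + 10x_2^2 + 455/8x_2 - 415/8 → 129/32x_2^2 + 3067/64x_2 + 2035/16
  leading term x_2^2: subtract (-129/4)·h_5 from 129/32x_2^2 + 3067/64x_2 + 2035/16 → -155/4x_2 - 155
  leading term x_2: no divisor's leading term divides it; move -155/4x_2 to the remainder.
  leading term 1: no divisor's leading term divides it; move -155 to the remainder.
  remainder -155/4x_2 - 155 ≠ 0; add h_6 = -155/4x_2 - 155 to the basis.

S(f_1,h_5): lcm = x_1x_2^2. S = -20x_1x_2 - 70x_1 - 5/2x_2^2 + 5/2x_2.
  leading term x_1x_2: subtract (-10)·f_1 from -20x_1x_2 - 70x_1 - 5/2x_2^2 + 5/2x_2 → -40x_1 - 5/2x_2^2 - 95/2x_2 + 50
  leading term x_1: subtract (-5)·f_2 from -40x_1 - 5/2x_2^2 - 95/2x_2 + 50 → 15/2x_2^2 - 65/2x_2 - 250
  leading term x_2^2: subtract (-60)·h_5 from 15/2x_2^2 - 65/2x_2 - 250 → -775/4x_2 - 775
  leading term x_2: subtract (5)·h_6 from -775/4x_2 - 775 → 0
  remainder 0.

S(f_2,h_5): leading monomials are coprime, so the S-polynomial reduces to 0 (Buchberger's first criterion).
S(f_3,h_5): lcm = x_1x_2^2. S = -41/2x_1x_2 - 70x_1 + 15x_2.
  leading term x_1x_2: subtract (-41/4)·f_1 from -41/2x_1x_2 - 70x_1 + 15x_2 → -157/4x_1 - 145/4x_2 + 205/4
  leading term x_1: subtract (-157/32)·f_2 from -157/4x_1 - 145/4x_2 + 205/4 → 157/16x_2^2 - 689/32x_2 - 1945/8
  leading term x_2^2: subtract (-157/2)·h_5 from 157/16x_2^2 - 689/32x_2 - 1945/8 → -465/2x_2 - 930
  leading term x_2: subtract (6)·h_6 from -465/2x_2 - 930 → 0
  remainder 0.

S(h_4,h_5): lcm = x_2^3. S = -37/2x_2^2 - 351/4x_2 - 55.
  leading term x_2^2: subtract (148)·h_5 from -37/2x_2^2 - 351/4x_2 - 55 → 310x_2 + 1240
  leading term x_2: subtract (-8)·h_6 from 310x_2 + 1240 → 0
  remainder 0.

S(f_1,h_6): lcm = x_1x_2. S = -5/2x_1 - 5/2x_2 + 5/2.
  leading term x_1: subtract (-5/16)·f_2 from -5/2x_1 - 5/2x_2 + 5/2 → 5/8x_2^2 - 25/16x_2 - 65/4
  leading term x_2^2: subtract (-5)·h_5 from 5/8x_2^2 - 25/16x_2 - 65/4 → -15x_2 - 60
  leading term x_2: subtract (12/31)·h_6 from -15x_2 - 60 → 0
  remainder 0.

S(f_2,h_6): leading monomials are coprime, so the S-polynomial reduces to 0 (Buchberger's first criterion).
S(f_3,h_6): lcm = x_1x_2. S = -3x_1 + 15.
  leading term x_1: subtract (-3/8)·f_2 from -3x_1 + 15 → 3/4x_2^2 + 9/8x_2 - 15/2
  leading term x_2^2: subtract (-6)·h_5 from 3/4x_2^2 + 9/8x_2 - 15/2 → -15x_2 - 60
  leading term x_2: subtract (12/31)·h_6 from -15x_2 - 60 → 0
  remainder 0.

S(h_4,h_6): lcm = x_2^3. S = -x_2^2 - 71/4x_2 - 55.
  leading term x_2^2: subtract (8)·h_5 from -x_2^2 - 71/4x_2 - 55 → 15/4x_2 + 15
  leading term x_2: subtract (-3/31)·h_6 from 15/4x_2 + 15 → 0
  remainder 0.

S(h_5,h_6): lcm = x_2^2. S = 35/2x_2 + 70.
  leading term x_2: subtract (-14/31)·h_6 from 35/2x_2 + 70 → 0
  remainder 0.

Every S-polynomial of the final basis reduces to 0, so we have a Gröbner basis.
Inter-reduce: drop elements whose leading term is divisible by another's, tail-reduce, and make monic.
Reduced Gröbner basis: {x_1 - 5, x_2 + 4}.

From the last basis element, x_2 + 4 = 0, so x_2 takes values in {-4}. Each choice, substituted upward through the basis, yields the corresponding point(s) of the solution set.
  x_2 = -4: the earlier basis element becomes x_1 - 5 = 0, giving x_1 = 5 — point (5, -4).
Substituting each solution back into the original system confirms all equations vanish.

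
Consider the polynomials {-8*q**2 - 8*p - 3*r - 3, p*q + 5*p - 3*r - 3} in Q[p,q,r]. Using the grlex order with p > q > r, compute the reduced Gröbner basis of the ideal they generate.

f_1 = -8*q**2 - 8*p - 3*r - 3, LT = q**2.
f_2 = p*q + 5*p - 3*r - 3, LT = p*q.

S(f_1,f_2): lcm = p*q**2. S = p**2 - 5*p*q + 3/8*p*r + 3*q*r + 3/8*p + 3*q.
  leading term p**2: no divisor's leading term divides it; move p**2 to the remainder.
  leading term p*q: subtract (-5)·f_2 from -5*p*q + 3/8*p*r + 3*q*r + 3/8*p + 3*q → 3/8*p*r + 3*q*r + 203/8*p + 3*q - 15*r - 15
  leading term p*r: no divisor's leading term divides it; move 3/8*p*r to the remainder.
  leading term q*r: no divisor's leading term divides it; move 3*q*r to the remainder.
  leading term p: no divisor's leading term divides it; move 203/8*p to the remainder.
  leading term q: no divisor's leading term divides it; move 3*q to the remainder.
  leading term r: no divisor's leading term divides it; move -15*r to the remainder.
  leading term 1: no divisor's leading term divides it; move -15 to the remainder.
  remainder p**2 + 3/8*p*r + 3*q*r + 203/8*p + 3*q - 15*r - 15 ≠ 0; add g_3 = p**2 + 3/8*p*r + 3*q*r + 203/8*p + 3*q - 15*r - 15 to the basis.

The other S-polynomials (S(f_1,g_3), S(f_2,g_3)) all reduce to 0 modulo the current basis, so we have a Gröbner basis.

G = {p**2 + 3/8*p*r + 3*q*r + 203/8*p + 3*q - 15*r - 15, p*q + 5*p - 3*r - 3, q**2 + p + 3/8*r + 3/8}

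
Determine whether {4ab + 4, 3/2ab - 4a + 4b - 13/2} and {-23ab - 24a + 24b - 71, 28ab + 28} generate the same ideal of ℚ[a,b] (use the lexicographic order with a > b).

Yes, the ideals are equal.

Two ideals are equal iff their reduced Gröbner bases coincide (the reduced basis is unique for a fixed ordering).
Buchberger on the first generating set:
f_1 = 4ab + 4, LT = ab.
f_2 = 3/2ab - 4a + 4b - 13/2, LT = ab.

S(f_1,f_2): lcm = ab. S = 8/3a - 8/3b + 16/3.
  reduce S modulo (f_1, f_2):
  remainder 8/3a - 8/3b + 16/3 ≠ 0; add g_3 = 8/3a - 8/3b + 16/3 to the basis.

S(f_1,g_3): lcm = ab. S = b² - 2b + 1.
  reduce S modulo (f_1, f_2, g_3):
  remainder b² - 2b + 1 ≠ 0; add g_4 = b² - 2b + 1 to the basis.

The other S-polynomials (S(f_2,g_3), S(f_1,g_4), S(f_2,g_4), S(g_3,g_4)) all reduce to 0 modulo the current basis, so we have a Gröbner basis.
Inter-reduce: drop elements whose leading term is divisible by another's, tail-reduce, and make monic.
Reduced Gröbner basis: {a - b + 2, b² - 2b + 1}.

Buchberger on the second generating set:
h_1 = -23ab - 24a + 24b - 71, LT = ab.
h_2 = 28ab + 28, LT = ab.

S(h_1,h_2): lcm = ab. S = 24/23a - 24/23b + 48/23.
  reduce S modulo (h_1, h_2):
  remainder 24/23a - 24/23b + 48/23 ≠ 0; add k_3 = 24/23a - 24/23b + 48/23 to the basis.

S(h_1,k_3): lcm = ab. S = 24/23a + b² - 70/23b + 71/23.
  reduce S modulo (h_1, h_2, k_3):
  remainder b² - 2b + 1 ≠ 0; add k_4 = b² - 2b + 1 to the basis.

The other S-polynomials (S(h_2,k_3), S(h_1,k_4), S(h_2,k_4), S(k_3,k_4)) all reduce to 0 modulo the current basis, so we have a Gröbner basis.
Inter-reduce: drop elements whose leading term is divisible by another's, tail-reduce, and make monic.
Reduced Gröbner basis: {a - b + 2, b² - 2b + 1}.

These coincide, so the ideals are equal.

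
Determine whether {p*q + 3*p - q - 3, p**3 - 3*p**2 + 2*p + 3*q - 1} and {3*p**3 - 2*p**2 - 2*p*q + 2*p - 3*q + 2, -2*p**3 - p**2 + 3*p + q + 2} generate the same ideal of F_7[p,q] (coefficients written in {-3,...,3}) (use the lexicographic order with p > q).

Since reduced Gröbner bases are canonical representatives of ideals under a given ordering, it suffices to compute and compare them.
Buchberger on the first generating set:
f_1 = p*q + 3*p - q - 3, LT = p*q.
f_2 = p**3 - 3*p**2 + 2*p + 3*q - 1, LT = p**3.

S(f_1,f_2): lcm = p**3*q. S = 3*p**3 + 2*p**2*q - 3*p**2 - 2*p*q - 3*q**2 + q.
  leading term p**3: subtract (3)·f_2 from 3*p**3 + 2*p**2*q - 3*p**2 - 2*p*q - 3*q**2 + q → 2*p**2*q - p**2 - 2*p*q + p - 3*q**2 - q + 3
  leading term p**2*q: subtract (2*p)·f_1 from 2*p**2*q - p**2 - 2*p*q + p - 3*q**2 - q + 3 → -3*q**2 - q + 3
  leading term q**2: no divisor's leading term divides it; move -3*q**2 to the remainder.
  leading term q: no divisor's leading term divides it; move -q to the remainder.
  leading term 1: no divisor's leading term divides it; move 3 to the remainder.
  remainder -3*q**2 - q + 3 ≠ 0; add g_3 = -3*q**2 - q + 3 to the basis.

The other S-polynomials (S(f_1,g_3), S(f_2,g_3)) all reduce to 0 modulo the current basis, so we have a Gröbner basis.
Inter-reduce: drop elements whose leading term is divisible by another's, tail-reduce, and make monic.
Reduced Gröbner basis: {p**3 - 3*p**2 + 2*p + 3*q - 1, p*q + 3*p - q - 3, q**2 - 2*q - 1}.

Buchberger on the second generating set:
h_1 = 3*p**3 - 2*p**2 - 2*p*q + 2*p - 3*q + 2, LT = p**3.
h_2 = -2*p**3 - p**2 + 3*p + q + 2, LT = p**3.

S(h_1,h_2): lcm = p**3. S = -3*p*q + p + 3*q - 3.
  leading term p*q: no divisor's leading term divides it; move -3*p*q to the remainder.
  leading term p: no divisor's leading term divides it; move p to the remainder.
  leading term q: no divisor's leading term divides it; move 3*q to the remainder.
  leading term 1: no divisor's leading term divides it; move -3 to the remainder.
  remainder -3*p*q + p + 3*q - 3 ≠ 0; add k_3 = -3*p*q + p + 3*q - 3 to the basis.

S(h_1,k_3): lcm = p**3*q. S = -2*p**3 - 2*p**2*q - p**2 - 3*p*q**2 + 3*p*q - q**2 + 3*q.
  leading term p**3: subtract (-3)·h_1 from -2*p**3 - 2*p**2*q - p**2 - 3*p*q**2 + 3*p*q - q**2 + 3*q → -2*p**2*q - 3*p*q**2 - 3*p*q - p - q**2 + q - 1
  leading term p**2*q: subtract (3*p)·k_3 from -2*p**2*q - 3*p*q**2 - 3*p*q - p - q**2 + q - 1 → -3*p**2 - 3*p*q**2 + 2*p*q + p - q**2 + q - 1
  leading term p**2: no divisor's leading term divides it; move -3*p**2 to the remainder.
  leading term p*q**2: subtract (q)·k_3 from -3*p*q**2 + 2*p*q + p - q**2 + q - 1 → p*q + p + 3*q**2 - 3*q - 1
  leading term p*q: subtract (2)·k_3 from p*q + p + 3*q**2 - 3*q - 1 → -p + 3*q**2 - 2*q - 2
  leading term p: no divisor's leading term divides it; move -p to the remainder.
  leading term q**2: no divisor's leading term divides it; move 3*q**2 to the remainder.
  leading term q: no divisor's leading term divides it; move -2*q to the remainder.
  leading term 1: no divisor's leading term divides it; move -2 to the remainder.
  remainder -3*p**2 - p + 3*q**2 - 2*q - 2 ≠ 0; add k_4 = -3*p**2 - p + 3*q**2 - 2*q - 2 to the basis.

S(k_3,k_4): lcm = p**2*q. S = 2*p**2 + p*q + p + q**3 - 3*q**2 - 3*q.
  leading term p**2: subtract (-3)·k_4 from 2*p**2 + p*q + p + q**3 - 3*q**2 - 3*q → p*q - 2*p + q**3 - q**2 - 2*q + 1
  leading term p*q: subtract (2)·k_3 from p*q - 2*p + q**3 - q**2 - 2*q + 1 → 3*p + q**3 - q**2 - q
  leading term p: no divisor's leading term divides it; move 3*p to the remainder.
  leading term q**3: no divisor's leading term divides it; move q**3 to the remainder.
  leading term q**2: no divisor's leading term divides it; move -q**2 to the remainder.
  leading term q: no divisor's leading term divides it; move -q to the remainder.
  remainder 3*p + q**3 - q**2 - q ≠ 0; add k_5 = 3*p + q**3 - q**2 - q to the basis.

S(k_3,k_5): lcm = p*q. S = 2*p + 2*q**4 - 2*q**3 - 2*q**2 - q + 1.
  leading term p: subtract (3)·k_5 from 2*p + 2*q**4 - 2*q**3 - 2*q**2 - q + 1 → 2*q**4 + 2*q**3 + q**2 + 2*q + 1
  leading term q**4: no divisor's leading term divides it; move 2*q**4 to the remainder.
  leading term q**3: no divisor's leading term divides it; move 2*q**3 to the remainder.
  leading term q**2: no divisor's leading term divides it; move q**2 to the remainder.
  leading term q: no divisor's leading term divides it; move 2*q to the remainder.
  leading term 1: no divisor's leading term divides it; move 1 to the remainder.
  remainder 2*q**4 + 2*q**3 + q**2 + 2*q + 1 ≠ 0; add k_6 = 2*q**4 + 2*q**3 + q**2 + 2*q + 1 to the basis.

The other S-polynomials (S(h_2,k_3), S(h_1,k_4), S(h_2,k_4), S(h_1,k_5), S(h_2,k_5), S(k_4,k_5), S(h_1,k_6), S(h_2,k_6), S(k_3,k_6), S(k_4,k_6), S(k_5,k_6)) all reduce to 0 modulo the current basis, so we have a Gröbner basis.
Inter-reduce: drop elements whose leading term is divisible by another's, tail-reduce, and make monic.
Reduced Gröbner basis: {p - 2*q**3 + 2*q**2 + 2*q, q**4 + q**3 - 3*q**2 + q - 3}.

The bases are distinct; the ideals are different.

No, the ideals differ.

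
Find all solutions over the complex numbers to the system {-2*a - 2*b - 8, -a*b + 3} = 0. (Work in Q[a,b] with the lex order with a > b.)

Compute a lex Gröbner basis by Buchberger's algorithm.
f_1 = -2*a - 2*b - 8, LT = a.
f_2 = -a*b + 3, LT = a*b.

S(f_1,f_2): lcm = a*b. S = b**2 + 4*b + 3.
  leading term b**2: no divisor's leading term divides it; move b**2 to the remainder.
  leading term b: no divisor's leading term divides it; move 4*b to the remainder.
  leading term 1: no divisor's leading term divides it; move 3 to the remainder.
  remainder b**2 + 4*b + 3 ≠ 0; add h_3 = b**2 + 4*b + 3 to the basis.

S(f_1,h_3): leading monomials are coprime, so the S-polynomial reduces to 0 (Buchberger's first criterion).
S(f_2,h_3): lcm = a*b**2. S = -4*a*b - 3*a - 3*b.
  leading term a*b: subtract (2*b)·f_1 from -4*a*b - 3*a - 3*b → -3*a + 4*b**2 + 13*b
  leading term a: subtract (3/2)·f_1 from -3*a + 4*b**2 + 13*b → 4*b**2 + 16*b + 12
  leading term b**2: subtract (4)·h_3 from 4*b**2 + 16*b + 12 → 0
  remainder 0.

Every S-polynomial of the final basis reduces to 0, so we have a Gröbner basis.
Inter-reduce: drop elements whose leading term is divisible by another's, tail-reduce, and make monic.
Reduced Gröbner basis: {a + b + 4, b**2 + 4*b + 3}.

The lex basis is triangular: the last element involves only b. Solving b**2 + 4*b + 3 = 0 gives b ∈ {-3, -1}; substituting each value into the earlier elements determines the remaining variables.
  b = -3: the earlier basis element becomes a + 1 = 0, giving a = -1 — point (-1, -3).
  b = -1: the earlier basis element becomes a + 3 = 0, giving a = -3 — point (-3, -1).

{(-1, -3), (-3, -1)}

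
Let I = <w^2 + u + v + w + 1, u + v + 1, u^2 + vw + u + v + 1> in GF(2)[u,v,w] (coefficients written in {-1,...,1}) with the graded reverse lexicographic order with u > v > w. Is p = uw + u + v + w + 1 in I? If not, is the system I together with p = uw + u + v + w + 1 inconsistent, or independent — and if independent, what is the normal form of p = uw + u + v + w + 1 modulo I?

First compute the reduced Gröbner basis of I by Buchberger's algorithm.
f_1 = w^2 + u + v + w + 1, LT = w^2.
f_2 = u + v + 1, LT = u.
f_3 = u^2 + vw + u + v + 1, LT = u^2.

S(f_2,f_3): lcm = u^2. S = uv + vw + v + 1.
  leading term uv: subtract (v)·f_2 from uv + vw + v + 1 → v^2 + vw + 1
  leading term v^2: no divisor's leading term divides it; move v^2 to the remainder.
  leading term vw: no divisor's leading term divides it; move vw to the remainder.
  leading term 1: no divisor's leading term divides it; move 1 to the remainder.
  remainder v^2 + vw + 1 ≠ 0; add h_4 = v^2 + vw + 1 to the basis.

The other S-polynomials (S(f_1,f_2), S(f_1,f_3), S(f_1,h_4), S(f_2,h_4), S(f_3,h_4)) all reduce to 0 modulo the current basis, so we have a Gröbner basis.
Inter-reduce: drop elements whose leading term is divisible by another's, tail-reduce, and make monic.
Reduced Gröbner basis: {v^2 + vw + 1, w^2 + w, u + v + 1}.
Label its elements g_1 = v^2 + vw + 1, g_2 = w^2 + w, g_3 = u + v + 1.

Reduce p = uw + u + v + w + 1 modulo G:
  leading term uw: subtract (w)·g_3 from uw + u + v + w + 1 → vw + u + v + 1
  leading term vw: no divisor's leading term divides it; move vw to the remainder.
  leading term u: subtract (1)·g_3 from u + v + 1 → 0
  normal form = vw.
The normal form is nonzero, so p ∉ I. Since p minus its normal form lies in I, I + (p) = I + (r) where r = vw; decide whether this ideal is the whole ring.
Run Buchberger on G together with r (pairs among the g_i already reduce to 0 since G is a Gröbner basis):
g_1 = v^2 + vw + 1, LT = v^2.
g_2 = w^2 + w, LT = w^2.
g_3 = u + v + 1, LT = u.
r = vw, LT = vw.

S(g_1,r): lcm = v^2w. S = vw^2 + w.
  leading term vw^2: subtract (v)·g_2 from vw^2 + w → vw + w
  leading term vw: subtract (1)·r from vw + w → w
  leading term w: no divisor's leading term divides it; move w to the remainder.
  remainder w ≠ 0; add m_5 = w to the basis.

The other S-polynomials (S(g_1,g_2), S(g_1,g_3), S(g_2,g_3), S(g_2,r), S(g_3,r), S(g_1,m_5), S(g_2,m_5), S(g_3,m_5), S(r,m_5)) all reduce to 0 modulo the current basis, so we have a Gröbner basis.
Inter-reduce: drop elements whose leading term is divisible by another's, tail-reduce, and make monic.
Reduced Gröbner basis: {v^2 + 1, u + v + 1, w}.
The reduced Gröbner basis of I + (p) is {v^2 + 1, u + v + 1, w} ≠ {1}, a proper ideal, so the enlarged system stays consistent: p is independent of I, with normal form vw.

uw + u + v + w + 1 is independent of I; its normal form modulo I is vw.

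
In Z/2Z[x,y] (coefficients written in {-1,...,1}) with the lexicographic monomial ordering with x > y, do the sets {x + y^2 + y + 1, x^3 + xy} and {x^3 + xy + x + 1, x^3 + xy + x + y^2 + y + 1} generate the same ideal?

For a fixed monomial order, each ideal has a unique reduced Gröbner basis; comparing bases decides equality.
Buchberger on the first generating set:
f_1 = x + y^2 + y + 1, LT = x.
f_2 = x^3 + xy, LT = x^3.

S(f_1,f_2): lcm = x^3. S = x^2y^2 + x^2y + x^2 + xy.
  leading term x^2y^2: subtract (xy^2)·f_1 from x^2y^2 + x^2y + x^2 + xy → x^2y + x^2 + xy^4 + xy^3 + xy^2 + xy
  leading term x^2y: subtract (xy)·f_1 from x^2y + x^2 + xy^4 + xy^3 + xy^2 + xy → x^2 + xy^4
  leading term x^2: subtract (x)·f_1 from x^2 + xy^4 → xy^4 + xy^2 + xy + x
  leading term xy^4: subtract (y^4)·f_1 from xy^4 + xy^2 + xy + x → xy^2 + xy + x + y^6 + y^5 + y^4
  leading term xy^2: subtract (y^2)·f_1 from xy^2 + xy + x + y^6 + y^5 + y^4 → xy + x + y^6 + y^5 + y^3 + y^2
  leading term xy: subtract (y)·f_1 from xy + x + y^6 + y^5 + y^3 + y^2 → x + y^6 + y^5 + y
  leading term x: subtract (1)·f_1 from x + y^6 + y^5 + y → y^6 + y^5 + y^2 + 1
  leading term y^6: no divisor's leading term divides it; move y^6 to the remainder.
  leading term y^5: no divisor's leading term divides it; move y^5 to the remainder.
  leading term y^2: no divisor's leading term divides it; move y^2 to the remainder.
  leading term 1: no divisor's leading term divides it; move 1 to the remainder.
  remainder y^6 + y^5 + y^2 + 1 ≠ 0; add g_3 = y^6 + y^5 + y^2 + 1 to the basis.

The other S-polynomials (S(f_1,g_3), S(f_2,g_3)) all reduce to 0 modulo the current basis, so we have a Gröbner basis.
Inter-reduce: drop elements whose leading term is divisible by another's, tail-reduce, and make monic.
Reduced Gröbner basis: {x + y^2 + y + 1, y^6 + y^5 + y^2 + 1}.

Buchberger on the second generating set:
h_1 = x^3 + xy + x + 1, LT = x^3.
h_2 = x^3 + xy + x + y^2 + y + 1, LT = x^3.

S(h_1,h_2): lcm = x^3. S = y^2 + y.
  leading term y^2: no divisor's leading term divides it; move y^2 to the remainder.
  leading term y: no divisor's leading term divides it; move y to the remainder.
  remainder y^2 + y ≠ 0; add k_3 = y^2 + y to the basis.

The other S-polynomials (S(h_1,k_3), S(h_2,k_3)) all reduce to 0 modulo the current basis, so we have a Gröbner basis.
Inter-reduce: drop elements whose leading term is divisible by another's, tail-reduce, and make monic.
Reduced Gröbner basis: {x^3 + xy + x + 1, y^2 + y}.

The bases are distinct; the ideals are different.

No, the ideals differ.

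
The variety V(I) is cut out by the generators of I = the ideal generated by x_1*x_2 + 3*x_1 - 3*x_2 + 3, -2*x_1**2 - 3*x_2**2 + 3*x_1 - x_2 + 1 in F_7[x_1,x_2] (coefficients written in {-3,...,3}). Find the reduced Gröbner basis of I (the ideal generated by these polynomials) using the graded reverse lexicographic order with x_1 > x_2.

G = {x_2**3 + x_2**2 - x_1 - x_2 + 3, x_1**2 - 2*x_2**2 + 2*x_1 - 3*x_2 + 3, x_1*x_2 + 3*x_1 - 3*x_2 + 3}

This is the nonlinear analogue of row-reducing a linear system.

f_1 = x_1*x_2 + 3*x_1 - 3*x_2 + 3, LT = x_1*x_2.
f_2 = -2*x_1**2 - 3*x_2**2 + 3*x_1 - x_2 + 1, LT = x_1**2.

S(f_1,f_2): lcm = x_1**2*x_2. S = 2*x_2**3 + 3*x_1**2 + 2*x_1*x_2 + 3*x_2**2 + 3*x_1 - 3*x_2.
  reduce S modulo (f_1, f_2):
  remainder 2*x_2**3 + 2*x_2**2 - 2*x_1 - 2*x_2 - 1 ≠ 0; add g_3 = 2*x_2**3 + 2*x_2**2 - 2*x_1 - 2*x_2 - 1 to the basis.

The other S-polynomials (S(f_1,g_3), S(f_2,g_3)) all reduce to 0 modulo the current basis, so we have a Gröbner basis.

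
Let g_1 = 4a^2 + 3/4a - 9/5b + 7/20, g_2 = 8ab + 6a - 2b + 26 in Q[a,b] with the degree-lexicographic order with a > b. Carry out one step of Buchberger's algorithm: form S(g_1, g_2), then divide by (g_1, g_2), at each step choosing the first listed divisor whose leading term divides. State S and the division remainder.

S(g_1, g_2) = -3/4a^2 + 7/16ab - 9/20b^2 - 13/4a + 7/80b; remainder on division = -9/20b^2 - 55/16a - 9/64b - 217/160.

lcm(LM(g_1), LM(g_2)) = a^2b.
S = (lcm/LT(g_1))·g_1 − (lcm/LT(g_2))·g_2 = -3/4a^2 + 7/16ab - 9/20b^2 - 13/4a + 7/80b.
Reduce S modulo (g_1, g_2) in that order:
  leading term a^2: subtract (-3/16)·g_1 from -3/4a^2 + 7/16ab - 9/20b^2 - 13/4a + 7/80b → 7/16ab - 9/20b^2 - 199/64a - 1/4b + 21/320
  leading term ab: subtract (7/128)·g_2 from 7/16ab - 9/20b^2 - 199/64a - 1/4b + 21/320 → -9/20b^2 - 55/16a - 9/64b - 217/160
  leading term b^2: no divisor's leading term divides it; move -9/20b^2 to the remainder.
  leading term a: no divisor's leading term divides it; move -55/16a to the remainder.
  leading term b: no divisor's leading term divides it; move -9/64b to the remainder.
  leading term 1: no divisor's leading term divides it; move -217/160 to the remainder.
The remainder -9/20b^2 - 55/16a - 9/64b - 217/160 is nonzero, so it would be added as the next basis element.
This is the inner loop of Buchberger's algorithm — each nonzero remainder becomes a new basis element.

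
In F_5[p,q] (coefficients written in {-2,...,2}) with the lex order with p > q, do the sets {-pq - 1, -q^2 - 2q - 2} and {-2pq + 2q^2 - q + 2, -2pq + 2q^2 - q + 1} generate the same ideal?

No, the ideals differ.

For a fixed monomial order, each ideal has a unique reduced Gröbner basis; comparing bases decides equality.
Buchberger on the first generating set:
f_1 = -pq - 1, LT = pq.
f_2 = -q^2 - 2q - 2, LT = q^2.

S(f_1,f_2): lcm = pq^2. S = -2pq - 2p + q.
  leading term pq: subtract (2)·f_1 from -2pq - 2p + q → -2p + q + 2
  leading term p: no divisor's leading term divides it; move -2p to the remainder.
  leading term q: no divisor's leading term divides it; move q to the remainder.
  leading term 1: no divisor's leading term divides it; move 2 to the remainder.
  remainder -2p + q + 2 ≠ 0; add g_3 = -2p + q + 2 to the basis.

The other S-polynomials (S(f_1,g_3), S(f_2,g_3)) all reduce to 0 modulo the current basis, so we have a Gröbner basis.
Inter-reduce: drop elements whose leading term is divisible by another's, tail-reduce, and make monic.
Reduced Gröbner basis: {p + 2q - 1, q^2 + 2q + 2}.

Buchberger on the second generating set:
h_1 = -2pq + 2q^2 - q + 2, LT = pq.
h_2 = -2pq + 2q^2 - q + 1, LT = pq.

S(h_1,h_2): lcm = pq. S = 2.
  leading term 1: no divisor's leading term divides it; move 2 to the remainder.
  remainder 2 ≠ 0; add k_3 = 2 to the basis.

The other S-polynomials (S(h_1,k_3), S(h_2,k_3)) all reduce to 0 modulo the current basis, so we have a Gröbner basis.
Inter-reduce: drop elements whose leading term is divisible by another's, tail-reduce, and make monic.
Reduced Gröbner basis: {1}.

Since the reduced bases disagree, the two ideals are not the same.
The same test decides containment: I ⊆ J iff every generator of I reduces to 0 modulo a Gröbner basis of J.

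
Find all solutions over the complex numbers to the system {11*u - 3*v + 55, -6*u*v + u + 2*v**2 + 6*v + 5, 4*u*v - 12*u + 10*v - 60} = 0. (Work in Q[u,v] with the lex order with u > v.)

{(-5, 0)}

Compute a lex Gröbner basis by Buchberger's algorithm.
f_1 = 11*u - 3*v + 55, LT = u.
f_2 = -6*u*v + u + 2*v**2 + 6*v + 5, LT = u*v.
f_3 = 4*u*v - 12*u + 10*v - 60, LT = u*v.

S(f_1,f_2): lcm = u*v. S = 1/6*u + 2/33*v**2 + 6*v + 5/6.
  leading term u: subtract (1/66)·f_1 from 1/6*u + 2/33*v**2 + 6*v + 5/6 → 2/33*v**2 + 133/22*v
  leading term v**2: no divisor's leading term divides it; move 2/33*v**2 to the remainder.
  leading term v: no divisor's leading term divides it; move 133/22*v to the remainder.
  remainder 2/33*v**2 + 133/22*v ≠ 0; add h_4 = 2/33*v**2 + 133/22*v to the basis.

S(f_1,f_3): lcm = u*v. S = 3*u - 3/11*v**2 + 5/2*v + 15.
  leading term u: subtract (3/11)·f_1 from 3*u - 3/11*v**2 + 5/2*v + 15 → -3/11*v**2 + 73/22*v
  leading term v**2: subtract (-9/2)·h_4 from -3/11*v**2 + 73/22*v → 1343/44*v
  leading term v: no divisor's leading term divides it; move 1343/44*v to the remainder.
  remainder 1343/44*v ≠ 0; add h_5 = 1343/44*v to the basis.

The other S-polynomials (S(f_2,f_3), S(f_1,h_4), S(f_2,h_4), S(f_3,h_4), S(f_1,h_5), S(f_2,h_5), S(f_3,h_5), S(h_4,h_5)) all reduce to 0 modulo the current basis, so we have a Gröbner basis.
Inter-reduce: drop elements whose leading term is divisible by another's, tail-reduce, and make monic.
Reduced Gröbner basis: {u + 5, v}.

Since the basis is lex-ordered, v is univariate in v. Its roots are {0}. Back-substituting each root into the other basis elements fixes the other coordinates.
  v = 0: the earlier basis element becomes u + 5 = 0, giving u = -5 — point (-5, 0).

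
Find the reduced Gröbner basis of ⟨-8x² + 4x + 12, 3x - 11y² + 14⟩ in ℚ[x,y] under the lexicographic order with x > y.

f_1 = -8x² + 4x + 12, LT = x².
f_2 = 3x - 11y² + 14, LT = x.

S(f_1,f_2): lcm = x². S = 11/3xy² - 31/6x - 3/2.
  leading term xy²: subtract (11/9y²)·f_2 from 11/3xy² - 31/6x - 3/2 → -31/6x + 121/9y⁴ - 154/9y² - 3/2
  leading term x: subtract (-31/18)·f_2 from -31/6x + 121/9y⁴ - 154/9y² - 3/2 → 121/9y⁴ - 649/18y² + 407/18
  leading term y⁴: no divisor's leading term divides it; move 121/9y⁴ to the remainder.
  leading term y²: no divisor's leading term divides it; move -649/18y² to the remainder.
  leading term 1: no divisor's leading term divides it; move 407/18 to the remainder.
  remainder 121/9y⁴ - 649/18y² + 407/18 ≠ 0; add g_3 = 121/9y⁴ - 649/18y² + 407/18 to the basis.

The other S-polynomials (S(f_1,g_3), S(f_2,g_3)) all reduce to 0 modulo the current basis, so we have a Gröbner basis.
Inter-reduce: drop elements whose leading term is divisible by another's, tail-reduce, and make monic.

G = {x - 11/3y² + 14/3, y⁴ - 59/22y² + 37/22}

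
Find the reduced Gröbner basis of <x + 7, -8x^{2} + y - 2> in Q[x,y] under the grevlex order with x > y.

G = {x + 7, y - 394}

f_1 = x + 7, LT = x.
f_2 = -8x^{2} + y - 2, LT = x^{2}.

S(f_1,f_2): lcm = x^{2}. S = 7x + \tfrac{1}{8}y - \tfrac{1}{4}.
  leading term x: subtract (7)·f_1 from 7x + \tfrac{1}{8}y - \tfrac{1}{4} → \tfrac{1}{8}y - \tfrac{197}{4}
  leading term y: no divisor's leading term divides it; move \tfrac{1}{8}y to the remainder.
  leading term 1: no divisor's leading term divides it; move -\tfrac{197}{4} to the remainder.
  remainder \tfrac{1}{8}y - \tfrac{197}{4} ≠ 0; add g_3 = \tfrac{1}{8}y - \tfrac{197}{4} to the basis.

The other S-polynomials (S(f_1,g_3), S(f_2,g_3)) all reduce to 0 modulo the current basis, so we have a Gröbner basis.
Inter-reduce: drop elements whose leading term is divisible by another's, tail-reduce, and make monic.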